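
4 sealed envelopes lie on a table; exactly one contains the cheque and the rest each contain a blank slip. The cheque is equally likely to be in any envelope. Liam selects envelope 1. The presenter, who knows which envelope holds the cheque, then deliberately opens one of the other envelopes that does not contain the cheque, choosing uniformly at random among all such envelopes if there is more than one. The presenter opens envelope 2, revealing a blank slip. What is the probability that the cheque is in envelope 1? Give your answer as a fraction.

Consider each possible location of the cheque in turn.
If it is in envelope 1 (prior 1/4): the presenter has 3 equally likely choices, so probability 1/3; weight (1/4)·(1/3) = 1/12.
If it is in envelope 2 (prior 1/4): the presenter opened envelope 2, so this case is ruled out; weight (1/4)·0 = 0.
If it is in either of envelopes 3 and 4 (prior 1/4 each): the presenter has 2 equally likely choices, so probability 1/2; weight (1/4)·(1/2) = 1/8 each.
The weights sum to 1/3.
So P(the cheque in envelope 1 | the presenter opened envelope 2) = (1/12) / (1/3) = 1/4.

1/4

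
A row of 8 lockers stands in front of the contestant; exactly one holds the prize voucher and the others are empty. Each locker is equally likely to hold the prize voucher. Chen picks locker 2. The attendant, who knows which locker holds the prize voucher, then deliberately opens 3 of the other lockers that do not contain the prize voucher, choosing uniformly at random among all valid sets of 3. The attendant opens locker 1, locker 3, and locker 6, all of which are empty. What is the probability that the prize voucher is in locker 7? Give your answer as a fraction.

7/32

Condition on the true location of the prize voucher.
If it is in any of lockers 1, 3, and 6 (prior 1/8 each): that locker was opened and seen not to hold the prize — ruled out; weight (1/8)·0 = 0 each.
If it is in locker 2 (prior 1/8): the attendant has 35 equally likely choices, so probability 1/35; weight (1/8)·(1/35) = 1/280.
If it is in any of lockers 4, 5, 7, and 8 (prior 1/8 each): the attendant has 20 equally likely choices, so probability 1/20; weight (1/8)·(1/20) = 1/160 each.
The weights sum to 1/35.
So P(the prize voucher in locker 7 | the attendant opened locker 1, locker 3, and locker 6) = (1/160) / (1/35) = 7/32.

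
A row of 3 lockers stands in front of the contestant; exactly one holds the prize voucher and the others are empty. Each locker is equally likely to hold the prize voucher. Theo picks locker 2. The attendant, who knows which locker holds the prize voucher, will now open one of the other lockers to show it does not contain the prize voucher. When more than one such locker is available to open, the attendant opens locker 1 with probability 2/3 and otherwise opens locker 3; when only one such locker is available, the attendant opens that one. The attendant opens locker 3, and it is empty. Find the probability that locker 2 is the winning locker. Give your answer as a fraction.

1/4

Consider each possible location of the prize voucher in turn.
If it is in locker 1 (prior 1/3): only locker 3 is available, probability 1; weight (1/3)·1 = 1/3.
If it is in locker 2 (prior 1/3): locker 1 is available but not opened, probability 1/3; weight (1/3)·(1/3) = 1/9.
If it is in locker 3 (prior 1/3): the attendant opened locker 3, so this case is ruled out; weight (1/3)·0 = 0.
The weights sum to 4/9.
So P(the prize voucher in locker 2 | the attendant opened locker 3) = (1/9) / (4/9) = 1/4.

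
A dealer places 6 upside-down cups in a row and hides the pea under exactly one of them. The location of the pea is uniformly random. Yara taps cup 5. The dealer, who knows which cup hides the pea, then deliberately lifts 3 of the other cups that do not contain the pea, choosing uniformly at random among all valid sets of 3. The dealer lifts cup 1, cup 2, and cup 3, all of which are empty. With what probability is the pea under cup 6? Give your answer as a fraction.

Apply Bayes' rule, conditioning on where the pea actually is.
If it is under any of cups 1, 2, and 3 (prior 1/6 each): that cup was opened and seen not to hold the prize — ruled out; weight (1/6)·0 = 0 each.
If it is under either of cups 4 and 6 (prior 1/6 each): the dealer has 4 equally likely choices, so probability 1/4; weight (1/6)·(1/4) = 1/24 each.
If it is under cup 5 (prior 1/6): the dealer has 10 equally likely choices, so probability 1/10; weight (1/6)·(1/10) = 1/60.
The weights sum to 1/10.
So P(the pea under cup 6 | the dealer opened cup 1, cup 2, and cup 3) = (1/24) / (1/10) = 5/12.

5/12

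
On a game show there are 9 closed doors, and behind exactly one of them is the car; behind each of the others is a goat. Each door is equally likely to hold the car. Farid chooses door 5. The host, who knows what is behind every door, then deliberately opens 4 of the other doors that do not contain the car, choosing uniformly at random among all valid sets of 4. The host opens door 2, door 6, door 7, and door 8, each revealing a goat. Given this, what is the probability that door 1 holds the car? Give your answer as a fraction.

2/9

Condition on the true location of the car.
If it is behind any of doors 1, 3, 4, and 9 (prior 1/9 each): the host has 35 equally likely choices, so probability 1/35; weight (1/9)·(1/35) = 1/315 each.
If it is behind any of doors 2, 6, 7, and 8 (prior 1/9 each): that door was opened and seen not to hold the prize — ruled out; weight (1/9)·0 = 0 each.
If it is behind door 5 (prior 1/9): the host has 70 equally likely choices, so probability 1/70; weight (1/9)·(1/70) = 1/630.
The weights sum to 1/70.
So P(the car behind door 1 | the host opened door 2, door 6, door 7, and door 8) = (1/315) / (1/70) = 2/9.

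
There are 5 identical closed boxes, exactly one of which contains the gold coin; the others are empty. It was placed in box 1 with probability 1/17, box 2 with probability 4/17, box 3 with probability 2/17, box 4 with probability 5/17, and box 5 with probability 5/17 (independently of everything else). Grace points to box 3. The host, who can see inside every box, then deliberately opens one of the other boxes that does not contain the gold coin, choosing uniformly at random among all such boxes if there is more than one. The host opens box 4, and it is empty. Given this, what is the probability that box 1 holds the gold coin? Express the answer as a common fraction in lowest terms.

Condition on the true location of the gold coin.
If it is in box 1 (prior 1/17): the host has 3 equally likely choices, so probability 1/3; weight (1/17)·(1/3) = 1/51.
If it is in box 2 (prior 4/17): the host has 3 equally likely choices, so probability 1/3; weight (4/17)·(1/3) = 4/51.
If it is in box 3 (prior 2/17): the host has 4 equally likely choices, so probability 1/4; weight (2/17)·(1/4) = 1/34.
If it is in box 4 (prior 5/17): the host opened box 4, so this case is ruled out; weight (5/17)·0 = 0.
If it is in box 5 (prior 5/17): the host has 3 equally likely choices, so probability 1/3; weight (5/17)·(1/3) = 5/51.
The weights sum to 23/102.
So P(the gold coin in box 1 | the host opened box 4) = (1/51) / (23/102) = 2/23.

2/23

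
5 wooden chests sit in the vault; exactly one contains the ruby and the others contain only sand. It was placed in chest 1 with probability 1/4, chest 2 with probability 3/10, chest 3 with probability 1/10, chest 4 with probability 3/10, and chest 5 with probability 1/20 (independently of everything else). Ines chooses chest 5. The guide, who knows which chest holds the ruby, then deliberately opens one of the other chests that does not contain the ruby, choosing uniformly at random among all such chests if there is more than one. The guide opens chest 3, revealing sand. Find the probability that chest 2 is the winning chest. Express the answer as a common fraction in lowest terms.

Condition on the true location of the ruby.
If it is in chest 1 (prior 1/4): the guide has 3 equally likely choices, so probability 1/3; weight (1/4)·(1/3) = 1/12.
If it is in either of chests 2 and 4 (prior 3/10 each): the guide has 3 equally likely choices, so probability 1/3; weight (3/10)·(1/3) = 1/10 each.
If it is in chest 3 (prior 1/10): the guide opened chest 3, so this case is ruled out; weight (1/10)·0 = 0.
If it is in chest 5 (prior 1/20): the guide has 4 equally likely choices, so probability 1/4; weight (1/20)·(1/4) = 1/80.
The weights sum to 71/240.
So P(the ruby in chest 2 | the guide opened chest 3) = (1/10) / (71/240) = 24/71.

24/71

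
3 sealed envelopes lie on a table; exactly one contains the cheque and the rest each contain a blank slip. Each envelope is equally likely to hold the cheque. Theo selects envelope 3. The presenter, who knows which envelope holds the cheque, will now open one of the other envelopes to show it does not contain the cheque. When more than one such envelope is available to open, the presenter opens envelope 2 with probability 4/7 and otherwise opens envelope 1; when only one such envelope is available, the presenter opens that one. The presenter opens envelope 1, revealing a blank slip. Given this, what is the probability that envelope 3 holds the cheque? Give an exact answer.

Consider each possible location of the cheque in turn.
If it is in envelope 1 (prior 1/3): the presenter opened envelope 1, so this case is ruled out; weight (1/3)·0 = 0.
If it is in envelope 2 (prior 1/3): only envelope 1 is available, probability 1; weight (1/3)·1 = 1/3.
If it is in envelope 3 (prior 1/3): envelope 2 is available but not opened, probability 3/7; weight (1/3)·(3/7) = 1/7.
The weights sum to 10/21.
So P(the cheque in envelope 3 | the presenter opened envelope 1) = (1/7) / (10/21) = 3/10.

3/10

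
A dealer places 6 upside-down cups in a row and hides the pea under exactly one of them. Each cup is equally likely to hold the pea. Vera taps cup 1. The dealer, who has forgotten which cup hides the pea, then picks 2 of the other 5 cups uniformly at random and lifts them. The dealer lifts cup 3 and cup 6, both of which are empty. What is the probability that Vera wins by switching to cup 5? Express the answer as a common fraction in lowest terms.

1/4

Consider each possible location of the pea in turn.
If it is under any of cups 1, 2, 4, and 5 (prior 1/6 each): the dealer picks exactly this set with probability 1/10 regardless, and none is the prize; weight (1/6)·(1/10) = 1/60 each.
If it is under either of cups 3 and 6 (prior 1/6 each): that cup was opened and seen not to hold the prize — ruled out; weight (1/6)·0 = 0 each.
The weights sum to 1/15.
So P(the pea under cup 5 | the dealer opened cup 3 and cup 6) = (1/60) / (1/15) = 1/4.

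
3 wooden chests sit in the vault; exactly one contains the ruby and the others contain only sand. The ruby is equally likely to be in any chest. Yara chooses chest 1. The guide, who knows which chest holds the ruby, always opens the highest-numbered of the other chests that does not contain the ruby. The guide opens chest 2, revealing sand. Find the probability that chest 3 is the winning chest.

Condition on the true location of the ruby.
If it is in chest 1 (prior 1/3): the guide would have opened chest 3 instead, probability 0; weight (1/3)·0 = 0.
If it is in chest 2 (prior 1/3): the guide opened chest 2, so this case is ruled out; weight (1/3)·0 = 0.
If it is in chest 3 (prior 1/3): chest 2 is the highest-numbered option available, probability 1; weight (1/3)·1 = 1/3.
The weights sum to 1/3.
So P(the ruby in chest 3 | the guide opened chest 2) = (1/3) / (1/3) = 1.

1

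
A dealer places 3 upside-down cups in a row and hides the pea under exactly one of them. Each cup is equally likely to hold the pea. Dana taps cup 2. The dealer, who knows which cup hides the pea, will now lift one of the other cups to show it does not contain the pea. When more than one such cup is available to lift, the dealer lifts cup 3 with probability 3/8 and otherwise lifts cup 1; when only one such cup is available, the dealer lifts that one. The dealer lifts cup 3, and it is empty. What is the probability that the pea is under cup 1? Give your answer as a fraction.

8/11

Apply Bayes' rule, conditioning on where the pea actually is.
If it is under cup 1 (prior 1/3): only cup 3 is available, probability 1; weight (1/3)·1 = 1/3.
If it is under cup 2 (prior 1/3): cup 3 is available, opened with probability 3/8; weight (1/3)·(3/8) = 1/8.
If it is under cup 3 (prior 1/3): the dealer opened cup 3, so this case is ruled out; weight (1/3)·0 = 0.
The weights sum to 11/24.
So P(the pea under cup 1 | the dealer opened cup 3) = (1/3) / (11/24) = 8/11.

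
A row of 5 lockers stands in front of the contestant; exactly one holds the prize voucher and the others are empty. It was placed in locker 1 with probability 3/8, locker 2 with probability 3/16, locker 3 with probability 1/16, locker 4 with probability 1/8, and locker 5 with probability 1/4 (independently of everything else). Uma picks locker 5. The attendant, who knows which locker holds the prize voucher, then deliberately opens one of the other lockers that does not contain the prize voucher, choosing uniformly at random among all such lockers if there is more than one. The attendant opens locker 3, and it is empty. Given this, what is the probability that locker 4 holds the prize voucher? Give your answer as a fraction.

Consider each possible location of the prize voucher in turn.
If it is in locker 1 (prior 3/8): the attendant has 3 equally likely choices, so probability 1/3; weight (3/8)·(1/3) = 1/8.
If it is in locker 2 (prior 3/16): the attendant has 3 equally likely choices, so probability 1/3; weight (3/16)·(1/3) = 1/16.
If it is in locker 3 (prior 1/16): the attendant opened locker 3, so this case is ruled out; weight (1/16)·0 = 0.
If it is in locker 4 (prior 1/8): the attendant has 3 equally likely choices, so probability 1/3; weight (1/8)·(1/3) = 1/24.
If it is in locker 5 (prior 1/4): the attendant has 4 equally likely choices, so probability 1/4; weight (1/4)·(1/4) = 1/16.
The weights sum to 7/24.
So P(the prize voucher in locker 4 | the attendant opened locker 3) = (1/24) / (7/24) = 1/7.

1/7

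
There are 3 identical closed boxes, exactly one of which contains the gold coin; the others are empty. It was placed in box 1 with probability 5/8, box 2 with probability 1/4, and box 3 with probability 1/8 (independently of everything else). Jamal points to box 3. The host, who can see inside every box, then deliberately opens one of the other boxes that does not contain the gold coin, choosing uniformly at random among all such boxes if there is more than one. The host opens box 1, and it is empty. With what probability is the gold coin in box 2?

Apply Bayes' rule, conditioning on where the gold coin actually is.
If it is in box 1 (prior 5/8): the host opened box 1, so this case is ruled out; weight (5/8)·0 = 0.
If it is in box 2 (prior 1/4): the host has no choice, probability 1; weight (1/4)·1 = 1/4.
If it is in box 3 (prior 1/8): the host has 2 equally likely choices, so probability 1/2; weight (1/8)·(1/2) = 1/16.
The weights sum to 5/16.
So P(the gold coin in box 2 | the host opened box 1) = (1/4) / (5/16) = 4/5.

4/5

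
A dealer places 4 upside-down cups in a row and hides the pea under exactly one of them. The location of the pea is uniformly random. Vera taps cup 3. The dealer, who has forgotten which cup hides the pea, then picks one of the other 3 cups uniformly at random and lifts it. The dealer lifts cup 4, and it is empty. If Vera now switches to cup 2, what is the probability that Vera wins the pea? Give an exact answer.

1/3

Apply Bayes' rule, conditioning on where the pea actually is.
If it is under any of cups 1, 2, and 3 (prior 1/4 each): the dealer picks cup 4 with probability 1/3 regardless, and it is not the prize; weight (1/4)·(1/3) = 1/12 each.
If it is under cup 4 (prior 1/4): the dealer opened cup 4, so this case is ruled out; weight (1/4)·0 = 0.
The weights sum to 1/4.
So P(the pea under cup 2 | the dealer opened cup 4) = (1/12) / (1/4) = 1/3.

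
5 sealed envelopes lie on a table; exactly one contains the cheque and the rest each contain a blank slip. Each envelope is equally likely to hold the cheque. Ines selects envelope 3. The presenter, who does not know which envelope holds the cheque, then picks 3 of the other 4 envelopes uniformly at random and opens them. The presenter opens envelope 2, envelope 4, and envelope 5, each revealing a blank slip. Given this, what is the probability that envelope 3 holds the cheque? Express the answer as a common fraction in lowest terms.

Condition on the true location of the cheque.
If it is in either of envelopes 1 and 3 (prior 1/5 each): the presenter picks exactly this set with probability 1/4 regardless, and none is the prize; weight (1/5)·(1/4) = 1/20 each.
If it is in any of envelopes 2, 4, and 5 (prior 1/5 each): that envelope was opened and seen not to hold the prize — ruled out; weight (1/5)·0 = 0 each.
The weights sum to 1/10.
So P(the cheque in envelope 3 | the presenter opened envelope 2, envelope 4, and envelope 5) = (1/20) / (1/10) = 1/2.

1/2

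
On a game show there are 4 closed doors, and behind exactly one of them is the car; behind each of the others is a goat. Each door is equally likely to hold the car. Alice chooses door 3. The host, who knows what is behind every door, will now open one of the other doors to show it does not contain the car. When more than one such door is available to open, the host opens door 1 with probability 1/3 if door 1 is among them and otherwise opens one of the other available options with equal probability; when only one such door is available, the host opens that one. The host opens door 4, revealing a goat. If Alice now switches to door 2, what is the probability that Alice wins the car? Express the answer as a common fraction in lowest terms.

4/9

Condition on the true location of the car.
If it is behind door 1 (prior 1/4): door 1 holds the prize so is unavailable; the host chooses uniformly among the 2 others, probability 1/2; weight (1/4)·(1/2) = 1/8.
If it is behind door 2 (prior 1/4): door 1 is available but not opened, probability 2/3; weight (1/4)·(2/3) = 1/6.
If it is behind door 3 (prior 1/4): door 1 is available but not opened; door 4 gets probability (1 − 1/3)/2 = 1/3; weight (1/4)·(1/3) = 1/12.
If it is behind door 4 (prior 1/4): the host opened door 4, so this case is ruled out; weight (1/4)·0 = 0.
The weights sum to 3/8.
So P(the car behind door 2 | the host opened door 4) = (1/6) / (3/8) = 4/9.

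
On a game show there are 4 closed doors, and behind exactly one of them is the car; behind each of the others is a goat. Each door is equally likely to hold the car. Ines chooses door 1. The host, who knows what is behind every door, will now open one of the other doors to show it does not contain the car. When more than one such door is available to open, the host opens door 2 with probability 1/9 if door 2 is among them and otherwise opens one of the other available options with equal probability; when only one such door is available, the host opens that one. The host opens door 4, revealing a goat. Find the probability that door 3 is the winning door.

16/33

Consider each possible location of the car in turn.
If it is behind door 1 (prior 1/4): door 2 is available but not opened; door 4 gets probability (1 − 1/9)/2 = 4/9; weight (1/4)·(4/9) = 1/9.
If it is behind door 2 (prior 1/4): door 2 holds the prize so is unavailable; the host chooses uniformly among the 2 others, probability 1/2; weight (1/4)·(1/2) = 1/8.
If it is behind door 3 (prior 1/4): door 2 is available but not opened, probability 8/9; weight (1/4)·(8/9) = 2/9.
If it is behind door 4 (prior 1/4): the host opened door 4, so this case is ruled out; weight (1/4)·0 = 0.
The weights sum to 11/24.
So P(the car behind door 3 | the host opened door 4) = (2/9) / (11/24) = 16/33.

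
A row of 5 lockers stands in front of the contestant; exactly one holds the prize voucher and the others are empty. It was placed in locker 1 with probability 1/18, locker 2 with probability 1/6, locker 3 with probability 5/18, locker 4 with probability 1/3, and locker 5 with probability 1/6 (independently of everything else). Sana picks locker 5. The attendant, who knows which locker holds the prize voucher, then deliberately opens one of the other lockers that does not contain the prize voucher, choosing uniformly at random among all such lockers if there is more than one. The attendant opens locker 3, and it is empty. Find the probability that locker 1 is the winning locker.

4/49

Condition on the true location of the prize voucher.
If it is in locker 1 (prior 1/18): the attendant has 3 equally likely choices, so probability 1/3; weight (1/18)·(1/3) = 1/54.
If it is in locker 2 (prior 1/6): the attendant has 3 equally likely choices, so probability 1/3; weight (1/6)·(1/3) = 1/18.
If it is in locker 3 (prior 5/18): the attendant opened locker 3, so this case is ruled out; weight (5/18)·0 = 0.
If it is in locker 4 (prior 1/3): the attendant has 3 equally likely choices, so probability 1/3; weight (1/3)·(1/3) = 1/9.
If it is in locker 5 (prior 1/6): the attendant has 4 equally likely choices, so probability 1/4; weight (1/6)·(1/4) = 1/24.
The weights sum to 49/216.
So P(the prize voucher in locker 1 | the attendant opened locker 3) = (1/54) / (49/216) = 4/49.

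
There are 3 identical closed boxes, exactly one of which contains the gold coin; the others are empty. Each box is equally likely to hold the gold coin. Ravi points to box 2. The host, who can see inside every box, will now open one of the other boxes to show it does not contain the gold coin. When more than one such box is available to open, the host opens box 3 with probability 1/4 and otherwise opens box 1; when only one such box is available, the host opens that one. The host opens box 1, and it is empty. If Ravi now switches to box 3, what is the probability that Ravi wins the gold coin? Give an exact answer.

Condition on the true location of the gold coin.
If it is in box 1 (prior 1/3): the host opened box 1, so this case is ruled out; weight (1/3)·0 = 0.
If it is in box 2 (prior 1/3): box 3 is available but not opened, probability 3/4; weight (1/3)·(3/4) = 1/4.
If it is in box 3 (prior 1/3): only box 1 is available, probability 1; weight (1/3)·1 = 1/3.
The weights sum to 7/12.
So P(the gold coin in box 3 | the host opened box 1) = (1/3) / (7/12) = 4/7.

4/7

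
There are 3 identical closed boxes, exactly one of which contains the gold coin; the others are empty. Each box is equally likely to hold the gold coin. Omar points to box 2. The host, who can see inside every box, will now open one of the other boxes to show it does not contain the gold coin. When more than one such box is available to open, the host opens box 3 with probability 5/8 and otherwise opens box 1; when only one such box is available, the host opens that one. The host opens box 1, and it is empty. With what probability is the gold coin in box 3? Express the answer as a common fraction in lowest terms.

Condition on the true location of the gold coin.
If it is in box 1 (prior 1/3): the host opened box 1, so this case is ruled out; weight (1/3)·0 = 0.
If it is in box 2 (prior 1/3): box 3 is available but not opened, probability 3/8; weight (1/3)·(3/8) = 1/8.
If it is in box 3 (prior 1/3): only box 1 is available, probability 1; weight (1/3)·1 = 1/3.
The weights sum to 11/24.
So P(the gold coin in box 3 | the host opened box 1) = (1/3) / (11/24) = 8/11.

8/11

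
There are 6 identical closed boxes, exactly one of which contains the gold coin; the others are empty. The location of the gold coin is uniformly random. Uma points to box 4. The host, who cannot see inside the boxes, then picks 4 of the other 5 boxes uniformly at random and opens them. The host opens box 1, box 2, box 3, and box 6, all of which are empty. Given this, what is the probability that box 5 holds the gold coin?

1/2

Apply Bayes' rule, conditioning on where the gold coin actually is.
If it is in any of boxes 1, 2, 3, and 6 (prior 1/6 each): that box was opened and seen not to hold the prize — ruled out; weight (1/6)·0 = 0 each.
If it is in either of boxes 4 and 5 (prior 1/6 each): the host picks exactly this set with probability 1/5 regardless, and none is the prize; weight (1/6)·(1/5) = 1/30 each.
The weights sum to 1/15.
So P(the gold coin in box 5 | the host opened box 1, box 2, box 3, and box 6) = (1/30) / (1/15) = 1/2.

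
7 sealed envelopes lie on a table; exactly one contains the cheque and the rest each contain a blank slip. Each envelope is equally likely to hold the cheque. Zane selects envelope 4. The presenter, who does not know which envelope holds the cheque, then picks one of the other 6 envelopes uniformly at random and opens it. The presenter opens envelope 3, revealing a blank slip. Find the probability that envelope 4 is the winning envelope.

Because the presenter chose which envelope to open without knowing where the cheque is, the choice is independent of the prize location. Learning that envelope 3 does not hold the cheque simply rules out that one location and leaves the remaining 6 envelopes still equally likely by symmetry.
So P(the cheque in envelope 4) = 1/6.

1/6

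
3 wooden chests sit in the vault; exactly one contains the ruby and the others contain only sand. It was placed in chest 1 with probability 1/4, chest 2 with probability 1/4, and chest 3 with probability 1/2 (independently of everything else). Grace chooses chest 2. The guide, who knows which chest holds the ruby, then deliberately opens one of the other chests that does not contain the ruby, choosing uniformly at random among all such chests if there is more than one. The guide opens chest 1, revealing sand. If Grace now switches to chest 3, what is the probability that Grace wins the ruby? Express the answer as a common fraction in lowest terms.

4/5

Apply Bayes' rule, conditioning on where the ruby actually is.
If it is in chest 1 (prior 1/4): the guide opened chest 1, so this case is ruled out; weight (1/4)·0 = 0.
If it is in chest 2 (prior 1/4): the guide has 2 equally likely choices, so probability 1/2; weight (1/4)·(1/2) = 1/8.
If it is in chest 3 (prior 1/2): the guide has no choice, probability 1; weight (1/2)·1 = 1/2.
The weights sum to 5/8.
So P(the ruby in chest 3 | the guide opened chest 1) = (1/2) / (5/8) = 4/5.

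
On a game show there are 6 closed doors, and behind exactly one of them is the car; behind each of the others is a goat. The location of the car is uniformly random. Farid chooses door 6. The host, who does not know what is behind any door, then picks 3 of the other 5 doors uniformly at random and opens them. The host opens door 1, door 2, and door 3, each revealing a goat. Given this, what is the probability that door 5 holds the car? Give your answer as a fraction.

Condition on the true location of the car.
If it is behind any of doors 1, 2, and 3 (prior 1/6 each): that door was opened and seen not to hold the prize — ruled out; weight (1/6)·0 = 0 each.
If it is behind any of doors 4, 5, and 6 (prior 1/6 each): the host picks exactly this set with probability 1/10 regardless, and none is the prize; weight (1/6)·(1/10) = 1/60 each.
The weights sum to 1/20.
So P(the car behind door 5 | the host opened door 1, door 2, and door 3) = (1/60) / (1/20) = 1/3.

1/3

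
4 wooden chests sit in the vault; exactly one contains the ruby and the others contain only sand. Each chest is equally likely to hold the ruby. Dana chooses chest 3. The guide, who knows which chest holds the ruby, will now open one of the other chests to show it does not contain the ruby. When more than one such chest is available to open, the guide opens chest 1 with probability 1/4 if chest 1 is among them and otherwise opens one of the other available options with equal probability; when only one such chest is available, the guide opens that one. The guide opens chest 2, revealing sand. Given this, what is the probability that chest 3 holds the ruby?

3/13

Condition on the true location of the ruby.
If it is in chest 1 (prior 1/4): chest 1 holds the prize so is unavailable; the guide chooses uniformly among the 2 others, probability 1/2; weight (1/4)·(1/2) = 1/8.
If it is in chest 2 (prior 1/4): the guide opened chest 2, so this case is ruled out; weight (1/4)·0 = 0.
If it is in chest 3 (prior 1/4): chest 1 is available but not opened; chest 2 gets probability (1 − 1/4)/2 = 3/8; weight (1/4)·(3/8) = 3/32.
If it is in chest 4 (prior 1/4): chest 1 is available but not opened, probability 3/4; weight (1/4)·(3/4) = 3/16.
The weights sum to 13/32.
So P(the ruby in chest 3 | the guide opened chest 2) = (3/32) / (13/32) = 3/13.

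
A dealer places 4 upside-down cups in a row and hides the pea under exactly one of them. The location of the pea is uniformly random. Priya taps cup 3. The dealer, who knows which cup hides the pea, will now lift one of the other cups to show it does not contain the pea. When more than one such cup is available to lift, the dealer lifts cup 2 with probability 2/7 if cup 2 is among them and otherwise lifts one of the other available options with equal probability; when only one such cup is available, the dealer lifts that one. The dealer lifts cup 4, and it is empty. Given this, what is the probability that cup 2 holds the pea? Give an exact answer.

Consider each possible location of the pea in turn.
If it is under cup 1 (prior 1/4): cup 2 is available but not opened, probability 5/7; weight (1/4)·(5/7) = 5/28.
If it is under cup 2 (prior 1/4): cup 2 holds the prize so is unavailable; the dealer chooses uniformly among the 2 others, probability 1/2; weight (1/4)·(1/2) = 1/8.
If it is under cup 3 (prior 1/4): cup 2 is available but not opened; cup 4 gets probability (1 − 2/7)/2 = 5/14; weight (1/4)·(5/14) = 5/56.
If it is under cup 4 (prior 1/4): the dealer opened cup 4, so this case is ruled out; weight (1/4)·0 = 0.
The weights sum to 11/28.
So P(the pea under cup 2 | the dealer opened cup 4) = (1/8) / (11/28) = 7/22.

7/22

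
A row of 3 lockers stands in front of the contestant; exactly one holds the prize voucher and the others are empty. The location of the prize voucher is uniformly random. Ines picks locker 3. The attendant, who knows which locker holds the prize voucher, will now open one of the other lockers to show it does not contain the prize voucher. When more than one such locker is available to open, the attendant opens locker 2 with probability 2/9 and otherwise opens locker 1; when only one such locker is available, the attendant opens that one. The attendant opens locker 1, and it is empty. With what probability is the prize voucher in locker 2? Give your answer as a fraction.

Apply Bayes' rule, conditioning on where the prize voucher actually is.
If it is in locker 1 (prior 1/3): the attendant opened locker 1, so this case is ruled out; weight (1/3)·0 = 0.
If it is in locker 2 (prior 1/3): only locker 1 is available, probability 1; weight (1/3)·1 = 1/3.
If it is in locker 3 (prior 1/3): locker 2 is available but not opened, probability 7/9; weight (1/3)·(7/9) = 7/27.
The weights sum to 16/27.
So P(the prize voucher in locker 2 | the attendant opened locker 1) = (1/3) / (16/27) = 9/16.

9/16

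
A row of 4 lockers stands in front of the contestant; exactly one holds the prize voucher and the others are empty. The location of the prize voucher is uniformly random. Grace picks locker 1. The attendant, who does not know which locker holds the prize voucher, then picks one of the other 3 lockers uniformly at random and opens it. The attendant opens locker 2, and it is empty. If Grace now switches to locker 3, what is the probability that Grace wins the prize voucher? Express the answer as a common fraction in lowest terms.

1/3

Because the attendant chose which locker to open without knowing where the prize voucher is, the choice is independent of the prize location. Learning that locker 2 does not hold the prize voucher simply rules out that one location and leaves the remaining 3 lockers still equally likely by symmetry.
So P(the prize voucher in locker 3) = 1/3.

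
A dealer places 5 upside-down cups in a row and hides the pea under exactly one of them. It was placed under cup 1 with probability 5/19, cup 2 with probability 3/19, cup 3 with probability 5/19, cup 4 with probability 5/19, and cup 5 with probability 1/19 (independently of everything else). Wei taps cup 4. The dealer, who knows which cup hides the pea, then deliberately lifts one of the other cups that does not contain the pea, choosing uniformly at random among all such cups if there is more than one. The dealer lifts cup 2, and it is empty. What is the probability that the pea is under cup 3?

Apply Bayes' rule, conditioning on where the pea actually is.
If it is under either of cups 1 and 3 (prior 5/19 each): the dealer has 3 equally likely choices, so probability 1/3; weight (5/19)·(1/3) = 5/57 each.
If it is under cup 2 (prior 3/19): the dealer opened cup 2, so this case is ruled out; weight (3/19)·0 = 0.
If it is under cup 4 (prior 5/19): the dealer has 4 equally likely choices, so probability 1/4; weight (5/19)·(1/4) = 5/76.
If it is under cup 5 (prior 1/19): the dealer has 3 equally likely choices, so probability 1/3; weight (1/19)·(1/3) = 1/57.
The weights sum to 59/228.
So P(the pea under cup 3 | the dealer opened cup 2) = (5/57) / (59/228) = 20/59.

20/59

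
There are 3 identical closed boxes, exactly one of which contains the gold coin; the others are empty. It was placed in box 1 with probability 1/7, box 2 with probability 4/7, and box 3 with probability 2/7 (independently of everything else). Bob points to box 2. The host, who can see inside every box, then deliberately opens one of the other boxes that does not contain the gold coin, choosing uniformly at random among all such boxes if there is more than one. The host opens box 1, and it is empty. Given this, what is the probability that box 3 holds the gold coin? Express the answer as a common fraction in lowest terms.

Apply Bayes' rule, conditioning on where the gold coin actually is.
If it is in box 1 (prior 1/7): the host opened box 1, so this case is ruled out; weight (1/7)·0 = 0.
If it is in box 2 (prior 4/7): the host has 2 equally likely choices, so probability 1/2; weight (4/7)·(1/2) = 2/7.
If it is in box 3 (prior 2/7): the host has no choice, probability 1; weight (2/7)·1 = 2/7.
The weights sum to 4/7.
So P(the gold coin in box 3 | the host opened box 1) = (2/7) / (4/7) = 1/2.

1/2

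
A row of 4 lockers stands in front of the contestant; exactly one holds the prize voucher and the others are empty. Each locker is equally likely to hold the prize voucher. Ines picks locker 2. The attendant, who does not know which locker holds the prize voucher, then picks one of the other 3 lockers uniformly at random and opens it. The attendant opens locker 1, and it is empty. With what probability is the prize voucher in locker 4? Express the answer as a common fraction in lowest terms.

1/3

Because the attendant chose which locker to open without knowing where the prize voucher is, the choice is independent of the prize location. Learning that locker 1 does not hold the prize voucher simply rules out that one location and leaves the remaining 3 lockers still equally likely by symmetry.
So P(the prize voucher in locker 4) = 1/3.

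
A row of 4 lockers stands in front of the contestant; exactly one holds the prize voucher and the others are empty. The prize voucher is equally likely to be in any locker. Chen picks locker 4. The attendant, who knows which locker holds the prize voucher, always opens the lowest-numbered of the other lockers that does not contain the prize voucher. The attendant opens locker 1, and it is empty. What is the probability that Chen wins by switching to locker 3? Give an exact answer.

1/3

Consider each possible location of the prize voucher in turn.
If it is in locker 1 (prior 1/4): the attendant opened locker 1, so this case is ruled out; weight (1/4)·0 = 0.
If it is in any of lockers 2, 3, and 4 (prior 1/4 each): locker 1 is the lowest-numbered option available, probability 1; weight (1/4)·1 = 1/4 each.
The weights sum to 3/4.
So P(the prize voucher in locker 3 | the attendant opened locker 1) = (1/4) / (3/4) = 1/3.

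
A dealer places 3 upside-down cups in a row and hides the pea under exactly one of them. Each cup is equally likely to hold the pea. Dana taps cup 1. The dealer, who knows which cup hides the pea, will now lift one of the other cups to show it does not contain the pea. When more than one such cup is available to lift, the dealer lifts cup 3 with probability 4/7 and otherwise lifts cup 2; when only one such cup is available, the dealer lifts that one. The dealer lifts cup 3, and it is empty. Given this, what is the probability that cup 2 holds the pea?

Apply Bayes' rule, conditioning on where the pea actually is.
If it is under cup 1 (prior 1/3): cup 3 is available, opened with probability 4/7; weight (1/3)·(4/7) = 4/21.
If it is under cup 2 (prior 1/3): only cup 3 is available, probability 1; weight (1/3)·1 = 1/3.
If it is under cup 3 (prior 1/3): the dealer opened cup 3, so this case is ruled out; weight (1/3)·0 = 0.
The weights sum to 11/21.
So P(the pea under cup 2 | the dealer opened cup 3) = (1/3) / (11/21) = 7/11.

7/11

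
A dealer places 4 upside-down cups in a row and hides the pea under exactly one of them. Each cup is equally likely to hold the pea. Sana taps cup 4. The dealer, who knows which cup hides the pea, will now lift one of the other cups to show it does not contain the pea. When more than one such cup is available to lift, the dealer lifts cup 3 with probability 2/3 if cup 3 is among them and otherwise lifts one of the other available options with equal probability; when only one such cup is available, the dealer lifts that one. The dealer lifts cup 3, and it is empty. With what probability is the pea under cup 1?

Apply Bayes' rule, conditioning on where the pea actually is.
If it is under any of cups 1, 2, and 4 (prior 1/4 each): cup 3 is available, opened with probability 2/3; weight (1/4)·(2/3) = 1/6 each.
If it is under cup 3 (prior 1/4): the dealer opened cup 3, so this case is ruled out; weight (1/4)·0 = 0.
The weights sum to 1/2.
So P(the pea under cup 1 | the dealer opened cup 3) = (1/6) / (1/2) = 1/3.

1/3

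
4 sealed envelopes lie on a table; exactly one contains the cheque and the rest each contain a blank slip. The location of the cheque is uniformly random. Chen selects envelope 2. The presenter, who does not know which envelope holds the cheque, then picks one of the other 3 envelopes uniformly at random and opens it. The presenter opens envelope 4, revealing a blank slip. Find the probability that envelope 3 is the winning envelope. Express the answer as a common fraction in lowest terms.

1/3

Apply Bayes' rule, conditioning on where the cheque actually is.
If it is in any of envelopes 1, 2, and 3 (prior 1/4 each): the presenter picks envelope 4 with probability 1/3 regardless, and it is not the prize; weight (1/4)·(1/3) = 1/12 each.
If it is in envelope 4 (prior 1/4): the presenter opened envelope 4, so this case is ruled out; weight (1/4)·0 = 0.
The weights sum to 1/4.
So P(the cheque in envelope 3 | the presenter opened envelope 4) = (1/12) / (1/4) = 1/3.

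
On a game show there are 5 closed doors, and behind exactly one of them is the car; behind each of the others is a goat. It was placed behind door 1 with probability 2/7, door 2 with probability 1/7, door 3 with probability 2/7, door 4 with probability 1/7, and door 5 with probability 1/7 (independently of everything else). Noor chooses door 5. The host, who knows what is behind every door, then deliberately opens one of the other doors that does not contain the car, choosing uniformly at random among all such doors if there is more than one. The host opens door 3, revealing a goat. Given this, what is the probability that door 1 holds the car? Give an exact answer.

8/19

Apply Bayes' rule, conditioning on where the car actually is.
If it is behind door 1 (prior 2/7): the host has 3 equally likely choices, so probability 1/3; weight (2/7)·(1/3) = 2/21.
If it is behind either of doors 2 and 4 (prior 1/7 each): the host has 3 equally likely choices, so probability 1/3; weight (1/7)·(1/3) = 1/21 each.
If it is behind door 3 (prior 2/7): the host opened door 3, so this case is ruled out; weight (2/7)·0 = 0.
If it is behind door 5 (prior 1/7): the host has 4 equally likely choices, so probability 1/4; weight (1/7)·(1/4) = 1/28.
The weights sum to 19/84.
So P(the car behind door 1 | the host opened door 3) = (2/21) / (19/84) = 8/19.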